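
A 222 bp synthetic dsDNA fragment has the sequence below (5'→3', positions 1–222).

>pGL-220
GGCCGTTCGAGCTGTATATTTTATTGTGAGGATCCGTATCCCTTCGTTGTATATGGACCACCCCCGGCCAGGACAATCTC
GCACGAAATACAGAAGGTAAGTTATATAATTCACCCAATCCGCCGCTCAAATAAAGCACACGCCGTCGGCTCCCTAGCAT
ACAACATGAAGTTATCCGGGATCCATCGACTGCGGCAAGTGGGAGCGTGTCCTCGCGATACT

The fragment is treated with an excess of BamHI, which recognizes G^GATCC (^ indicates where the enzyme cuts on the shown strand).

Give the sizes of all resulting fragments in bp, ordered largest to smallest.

BamHI sites (GGATCC) start at positions 30, 179.
BamHI cuts after the first base of each site, so after positions 30, 179.
Linear molecule, 2 cuts → 3 fragments:
  1–30 → 30 bp
  31–179 → 149 bp
  180–222 → 43 bp
Sorted largest to smallest: 149, 43, 30 bp.

149, 43, 30 bp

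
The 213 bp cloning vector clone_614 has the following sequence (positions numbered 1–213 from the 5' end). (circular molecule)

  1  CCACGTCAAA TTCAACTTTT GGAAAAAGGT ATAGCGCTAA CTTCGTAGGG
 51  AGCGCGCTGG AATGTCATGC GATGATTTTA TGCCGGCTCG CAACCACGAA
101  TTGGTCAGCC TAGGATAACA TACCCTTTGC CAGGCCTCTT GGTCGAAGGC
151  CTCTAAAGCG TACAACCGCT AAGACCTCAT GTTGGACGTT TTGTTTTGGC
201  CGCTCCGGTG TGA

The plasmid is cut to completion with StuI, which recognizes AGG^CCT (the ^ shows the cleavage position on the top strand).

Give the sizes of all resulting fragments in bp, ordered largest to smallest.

StuI sites (AGGCCT) start at positions 132, 147.
StuI cuts after base 3 of each site, so after positions 134, 149.
Circular molecule, 2 cuts → 2 fragments:
  135–149 → 15 bp
  150–213 then 1–134 → 64 + 134 = 198 bp
Sorted largest to smallest: 198, 15 bp.

198, 15 bp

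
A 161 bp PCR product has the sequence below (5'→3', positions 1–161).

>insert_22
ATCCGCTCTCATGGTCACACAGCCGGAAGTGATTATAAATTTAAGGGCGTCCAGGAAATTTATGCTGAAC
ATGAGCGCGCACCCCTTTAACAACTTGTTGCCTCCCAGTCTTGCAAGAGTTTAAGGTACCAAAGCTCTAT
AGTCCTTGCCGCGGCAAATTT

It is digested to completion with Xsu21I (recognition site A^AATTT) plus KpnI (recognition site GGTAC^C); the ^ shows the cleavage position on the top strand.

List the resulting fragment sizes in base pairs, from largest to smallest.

Xsu21I sites (AAATTT) start at positions 37, 56, 156.
Xsu21I cuts after the first base of each site, so after positions 37, 56, 156.
The KpnI site (GGTACC) starts at position 125.
KpnI cuts after base 5 of each site (before the last base), so after position 129.
Combined cut positions: 37, 56, 129, 156.
Linear molecule, 4 cuts → 5 fragments:
  1–37 → 37 bp
  38–56 → 19 bp
  57–129 → 73 bp
  130–156 → 27 bp
  157–161 → 5 bp
Sorted largest to smallest: 73, 37, 27, 19, 5 bp.

73, 37, 27, 19, 5 bp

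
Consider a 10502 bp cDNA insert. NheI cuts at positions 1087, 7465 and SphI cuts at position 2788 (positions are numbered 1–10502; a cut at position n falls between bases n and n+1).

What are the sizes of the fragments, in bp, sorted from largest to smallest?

Combined cut positions (sorted): 1087, 2788, 7465.
Linear molecule, 3 cuts → 4 fragments:
  1087 − 0 = 1087 bp
  2788 − 1087 = 1701 bp
  7465 − 2788 = 4677 bp
  10502 − 7465 = 3037 bp
Sorted largest to smallest: 4677, 3037, 1701, 1087 bp.

4677, 3037, 1701, 1087 bp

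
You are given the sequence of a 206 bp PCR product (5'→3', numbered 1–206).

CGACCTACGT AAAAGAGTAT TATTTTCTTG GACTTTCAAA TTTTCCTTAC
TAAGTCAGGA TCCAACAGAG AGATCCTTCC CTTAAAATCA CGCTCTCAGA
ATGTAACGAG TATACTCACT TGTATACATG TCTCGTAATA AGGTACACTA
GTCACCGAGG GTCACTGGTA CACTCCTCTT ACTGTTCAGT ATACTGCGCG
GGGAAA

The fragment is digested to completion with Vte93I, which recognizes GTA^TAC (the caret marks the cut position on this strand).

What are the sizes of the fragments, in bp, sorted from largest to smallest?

112, 67, 15, 12 bp

Vte93I sites (GTATAC) start at positions 110, 122, 189.
Vte93I cuts after base 3 of each site, so after positions 112, 124, 191.
Linear molecule, 3 cuts → 4 fragments:
  1–112 → 112 bp
  113–124 → 12 bp
  125–191 → 67 bp
  192–206 → 15 bp
Sorted largest to smallest: 112, 67, 15, 12 bp.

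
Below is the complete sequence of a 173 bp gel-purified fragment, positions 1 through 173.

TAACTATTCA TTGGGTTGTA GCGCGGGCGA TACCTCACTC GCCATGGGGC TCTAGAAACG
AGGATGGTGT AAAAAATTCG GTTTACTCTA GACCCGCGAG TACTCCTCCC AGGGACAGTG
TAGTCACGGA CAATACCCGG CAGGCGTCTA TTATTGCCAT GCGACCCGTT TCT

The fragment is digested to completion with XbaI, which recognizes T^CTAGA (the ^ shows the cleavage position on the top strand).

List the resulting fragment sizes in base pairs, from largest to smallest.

XbaI sites (TCTAGA) start at positions 51, 87.
XbaI cuts after the first base of each site, so after positions 51, 87.
Linear molecule, 2 cuts → 3 fragments:
  1–51 → 51 bp
  52–87 → 36 bp
  88–173 → 86 bp
Sorted largest to smallest: 86, 51, 36 bp.

86, 51, 36 bp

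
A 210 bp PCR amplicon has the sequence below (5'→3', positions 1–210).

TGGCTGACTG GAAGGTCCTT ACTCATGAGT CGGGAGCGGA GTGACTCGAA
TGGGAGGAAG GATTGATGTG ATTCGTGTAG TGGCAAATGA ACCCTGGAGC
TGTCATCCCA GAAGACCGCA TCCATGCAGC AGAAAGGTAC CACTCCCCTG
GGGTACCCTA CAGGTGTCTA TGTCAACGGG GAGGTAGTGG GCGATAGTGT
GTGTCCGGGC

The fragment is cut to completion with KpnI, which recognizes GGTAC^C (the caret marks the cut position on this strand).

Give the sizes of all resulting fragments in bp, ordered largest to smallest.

KpnI sites (GGTACC) start at positions 136, 152.
KpnI cuts after base 5 of each site (before the last base), so after positions 140, 156.
Linear molecule, 2 cuts → 3 fragments:
  1–140 → 140 bp
  141–156 → 16 bp
  157–210 → 54 bp
Sorted largest to smallest: 140, 54, 16 bp.

140, 54, 16 bp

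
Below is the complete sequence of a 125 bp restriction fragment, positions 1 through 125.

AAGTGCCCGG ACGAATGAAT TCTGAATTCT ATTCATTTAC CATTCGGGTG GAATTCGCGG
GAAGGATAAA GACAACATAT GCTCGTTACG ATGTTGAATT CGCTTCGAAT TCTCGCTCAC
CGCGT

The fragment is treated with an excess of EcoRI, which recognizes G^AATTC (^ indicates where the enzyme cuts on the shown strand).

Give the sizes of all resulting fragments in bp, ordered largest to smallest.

EcoRI sites (GAATTC) start at positions 17, 24, 51, 96, 107.
EcoRI cuts after the first base of each site, so after positions 17, 24, 51, 96, 107.
Linear molecule, 5 cuts → 6 fragments:
  1–17 → 17 bp
  18–24 → 7 bp
  25–51 → 27 bp
  52–96 → 45 bp
  97–107 → 11 bp
  108–125 → 18 bp
Sorted largest to smallest: 45, 27, 18, 17, 11, 7 bp.

45, 27, 18, 17, 11, 7 bp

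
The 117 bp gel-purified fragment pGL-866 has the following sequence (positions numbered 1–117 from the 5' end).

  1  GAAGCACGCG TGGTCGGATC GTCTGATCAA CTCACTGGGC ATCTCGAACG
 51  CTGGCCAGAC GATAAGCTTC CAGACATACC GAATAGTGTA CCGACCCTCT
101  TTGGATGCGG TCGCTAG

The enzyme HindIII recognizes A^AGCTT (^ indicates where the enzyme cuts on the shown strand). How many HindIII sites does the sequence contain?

AAGCTT occurs starting at position 64.
HindIII cuts at 1 site.

1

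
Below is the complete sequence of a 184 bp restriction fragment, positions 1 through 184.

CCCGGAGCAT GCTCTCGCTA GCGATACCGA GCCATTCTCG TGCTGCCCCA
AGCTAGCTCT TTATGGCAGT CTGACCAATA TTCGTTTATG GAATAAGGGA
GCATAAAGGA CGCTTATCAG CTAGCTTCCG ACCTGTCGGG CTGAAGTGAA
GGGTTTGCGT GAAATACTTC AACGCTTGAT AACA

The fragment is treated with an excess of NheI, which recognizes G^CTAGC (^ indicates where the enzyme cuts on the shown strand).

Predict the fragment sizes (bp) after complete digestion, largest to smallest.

68, 64, 35, 17 bp

NheI sites (GCTAGC) start at positions 17, 52, 120.
NheI cuts after the first base of each site, so after positions 17, 52, 120.
Linear molecule, 3 cuts → 4 fragments:
  1–17 → 17 bp
  18–52 → 35 bp
  53–120 → 68 bp
  121–184 → 64 bp
Sorted largest to smallest: 68, 64, 35, 17 bp.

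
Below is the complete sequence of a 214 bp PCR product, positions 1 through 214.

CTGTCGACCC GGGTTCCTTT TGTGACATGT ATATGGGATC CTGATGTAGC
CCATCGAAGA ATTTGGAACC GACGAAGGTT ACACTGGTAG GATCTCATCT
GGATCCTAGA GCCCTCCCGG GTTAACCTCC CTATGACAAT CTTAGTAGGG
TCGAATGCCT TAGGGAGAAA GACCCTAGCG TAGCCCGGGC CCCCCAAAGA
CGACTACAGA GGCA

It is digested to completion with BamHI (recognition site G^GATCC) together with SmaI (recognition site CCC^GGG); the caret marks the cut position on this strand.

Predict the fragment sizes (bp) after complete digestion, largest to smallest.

BamHI sites (GGATCC) start at positions 36, 101.
BamHI cuts after the first base of each site, so after positions 36, 101.
SmaI sites (CCCGGG) start at positions 8, 116, 184.
SmaI cuts after base 3 of each site, so after positions 10, 118, 186.
Combined cut positions: 10, 36, 101, 118, 186.
Linear molecule, 5 cuts → 6 fragments:
  1–10 → 10 bp
  11–36 → 26 bp
  37–101 → 65 bp
  102–118 → 17 bp
  119–186 → 68 bp
  187–214 → 28 bp
Sorted largest to smallest: 68, 65, 28, 26, 17, 10 bp.

68, 65, 28, 26, 17, 10 bp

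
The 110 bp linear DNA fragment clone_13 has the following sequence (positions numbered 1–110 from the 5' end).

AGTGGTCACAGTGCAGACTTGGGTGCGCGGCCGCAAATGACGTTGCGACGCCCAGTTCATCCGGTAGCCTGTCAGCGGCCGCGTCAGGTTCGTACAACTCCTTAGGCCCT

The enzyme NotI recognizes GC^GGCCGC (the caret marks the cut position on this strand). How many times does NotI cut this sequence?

GCGGCCGC occurs starting at positions 27, 75.
NotI cuts at 2 sites.

2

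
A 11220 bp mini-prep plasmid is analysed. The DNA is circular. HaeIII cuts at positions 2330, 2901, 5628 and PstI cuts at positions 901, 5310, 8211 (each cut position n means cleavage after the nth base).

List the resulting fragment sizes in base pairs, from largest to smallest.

Combined cut positions (sorted): 901, 2330, 2901, 5310, 5628, 8211.
Circular molecule, 6 cuts → 6 fragments:
  2330 − 901 = 1429 bp
  2901 − 2330 = 571 bp
  5310 − 2901 = 2409 bp
  5628 − 5310 = 318 bp
  8211 − 5628 = 2583 bp
  wrap: 11220 − 8211 + 901 = 3910 bp
Sorted largest to smallest: 3910, 2583, 2409, 1429, 571, 318 bp.

3910, 2583, 2409, 1429, 571, 318 bp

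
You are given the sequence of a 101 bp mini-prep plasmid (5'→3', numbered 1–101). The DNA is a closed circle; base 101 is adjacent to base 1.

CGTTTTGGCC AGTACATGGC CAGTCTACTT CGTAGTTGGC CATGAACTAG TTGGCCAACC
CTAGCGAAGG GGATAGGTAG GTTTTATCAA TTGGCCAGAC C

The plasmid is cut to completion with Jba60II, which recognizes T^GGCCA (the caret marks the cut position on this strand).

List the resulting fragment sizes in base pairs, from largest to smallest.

40, 20, 15, 15, 11 bp

Jba60II sites (TGGCCA) start at positions 6, 17, 37, 52, 92.
Jba60II cuts after the first base of each site, so after positions 6, 17, 37, 52, 92.
Circular molecule, 5 cuts → 5 fragments:
  7–17 → 11 bp
  18–37 → 20 bp
  38–52 → 15 bp
  53–92 → 40 bp
  93–101 then 1–6 → 9 + 6 = 15 bp
Sorted largest to smallest: 40, 20, 15, 15, 11 bp.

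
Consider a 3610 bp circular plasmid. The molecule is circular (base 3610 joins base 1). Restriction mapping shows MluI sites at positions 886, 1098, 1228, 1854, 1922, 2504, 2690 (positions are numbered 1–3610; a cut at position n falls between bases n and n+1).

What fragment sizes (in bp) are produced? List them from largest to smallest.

Circular molecule, 7 cuts → 7 fragments:
  1098 − 886 = 212 bp
  1228 − 1098 = 130 bp
  1854 − 1228 = 626 bp
  1922 − 1854 = 68 bp
  2504 − 1922 = 582 bp
  2690 − 2504 = 186 bp
  wrap: 3610 − 2690 + 886 = 1806 bp
Sorted largest to smallest: 1806, 626, 582, 212, 186, 130, 68 bp.

1806, 626, 582, 212, 186, 130, 68 bp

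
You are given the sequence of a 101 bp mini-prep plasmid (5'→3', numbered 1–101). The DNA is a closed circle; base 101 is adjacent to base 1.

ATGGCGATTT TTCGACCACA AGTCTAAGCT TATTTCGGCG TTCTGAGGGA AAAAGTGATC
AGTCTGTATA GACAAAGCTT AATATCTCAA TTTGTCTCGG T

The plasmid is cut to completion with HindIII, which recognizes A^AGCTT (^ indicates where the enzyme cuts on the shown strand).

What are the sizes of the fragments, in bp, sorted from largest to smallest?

HindIII sites (AAGCTT) start at positions 26, 75.
HindIII cuts after the first base of each site, so after positions 26, 75.
Circular molecule, 2 cuts → 2 fragments:
  27–75 → 49 bp
  76–101 then 1–26 → 26 + 26 = 52 bp
Sorted largest to smallest: 52, 49 bp.

52, 49 bp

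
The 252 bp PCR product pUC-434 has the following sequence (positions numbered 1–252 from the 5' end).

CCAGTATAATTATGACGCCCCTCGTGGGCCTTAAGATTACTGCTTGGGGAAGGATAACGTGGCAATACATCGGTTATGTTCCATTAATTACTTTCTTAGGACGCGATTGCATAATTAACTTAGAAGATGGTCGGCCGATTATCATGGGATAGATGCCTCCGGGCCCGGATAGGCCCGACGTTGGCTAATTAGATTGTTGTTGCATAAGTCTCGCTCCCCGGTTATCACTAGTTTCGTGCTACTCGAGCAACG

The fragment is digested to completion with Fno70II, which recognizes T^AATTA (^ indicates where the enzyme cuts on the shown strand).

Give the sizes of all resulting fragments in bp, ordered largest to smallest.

Fno70II sites (TAATTA) start at positions 7, 85, 112, 186.
Fno70II cuts after the first base of each site, so after positions 7, 85, 112, 186.
Linear molecule, 4 cuts → 5 fragments:
  1–7 → 7 bp
  8–85 → 78 bp
  86–112 → 27 bp
  113–186 → 74 bp
  187–252 → 66 bp
Sorted largest to smallest: 78, 74, 66, 27, 7 bp.

78, 74, 66, 27, 7 bp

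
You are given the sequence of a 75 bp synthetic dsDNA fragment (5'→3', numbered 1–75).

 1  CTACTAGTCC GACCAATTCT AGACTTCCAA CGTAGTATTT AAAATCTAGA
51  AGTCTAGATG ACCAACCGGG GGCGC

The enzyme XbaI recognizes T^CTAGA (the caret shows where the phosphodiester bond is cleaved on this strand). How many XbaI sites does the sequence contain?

TCTAGA occurs starting at positions 18, 45, 53.
XbaI cuts at 3 sites.

3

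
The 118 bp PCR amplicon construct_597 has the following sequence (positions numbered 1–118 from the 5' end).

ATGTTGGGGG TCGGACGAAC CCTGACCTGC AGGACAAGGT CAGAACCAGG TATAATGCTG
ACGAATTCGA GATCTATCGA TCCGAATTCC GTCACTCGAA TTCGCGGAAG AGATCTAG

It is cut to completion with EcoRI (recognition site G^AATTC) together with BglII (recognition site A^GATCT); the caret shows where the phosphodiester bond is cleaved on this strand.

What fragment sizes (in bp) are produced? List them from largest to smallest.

EcoRI sites (GAATTC) start at positions 63, 84, 98.
EcoRI cuts after the first base of each site, so after positions 63, 84, 98.
BglII sites (AGATCT) start at positions 70, 111.
BglII cuts after the first base of each site, so after positions 70, 111.
Combined cut positions: 63, 70, 84, 98, 111.
Linear molecule, 5 cuts → 6 fragments:
  1–63 → 63 bp
  64–70 → 7 bp
  71–84 → 14 bp
  85–98 → 14 bp
  99–111 → 13 bp
  112–118 → 7 bp
Sorted largest to smallest: 63, 14, 14, 13, 7, 7 bp.

63, 14, 14, 13, 7, 7 bp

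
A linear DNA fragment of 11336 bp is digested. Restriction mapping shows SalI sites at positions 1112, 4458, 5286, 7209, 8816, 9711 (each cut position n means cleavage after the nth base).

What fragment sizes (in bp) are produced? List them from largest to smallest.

3346, 1923, 1625, 1607, 1112, 895, 828 bp

Linear molecule, 6 cuts → 7 fragments:
  1112 − 0 = 1112 bp
  4458 − 1112 = 3346 bp
  5286 − 4458 = 828 bp
  7209 − 5286 = 1923 bp
  8816 − 7209 = 1607 bp
  9711 − 8816 = 895 bp
  11336 − 9711 = 1625 bp
Sorted largest to smallest: 3346, 1923, 1625, 1607, 1112, 895, 828 bp.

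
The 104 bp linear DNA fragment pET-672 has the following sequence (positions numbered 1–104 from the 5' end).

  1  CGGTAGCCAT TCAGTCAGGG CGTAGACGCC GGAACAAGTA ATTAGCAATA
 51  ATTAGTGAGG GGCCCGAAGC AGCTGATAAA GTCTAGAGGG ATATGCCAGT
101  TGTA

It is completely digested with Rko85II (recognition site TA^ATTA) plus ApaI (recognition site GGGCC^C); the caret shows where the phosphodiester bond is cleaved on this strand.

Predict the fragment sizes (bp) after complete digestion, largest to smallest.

40, 40, 14, 10 bp

Rko85II sites (TAATTA) start at positions 39, 49.
Rko85II cuts after base 2 of each site, so after positions 40, 50.
The ApaI site (GGGCCC) starts at position 60.
ApaI cuts after base 5 of each site (before the last base), so after position 64.
Combined cut positions: 40, 50, 64.
Linear molecule, 3 cuts → 4 fragments:
  1–40 → 40 bp
  41–50 → 10 bp
  51–64 → 14 bp
  65–104 → 40 bp
Sorted largest to smallest: 40, 40, 14, 10 bp.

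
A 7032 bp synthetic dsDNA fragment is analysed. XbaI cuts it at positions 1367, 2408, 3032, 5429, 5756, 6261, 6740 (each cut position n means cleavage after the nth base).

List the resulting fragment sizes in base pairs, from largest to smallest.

Linear molecule, 7 cuts → 8 fragments:
  1367 − 0 = 1367 bp
  2408 − 1367 = 1041 bp
  3032 − 2408 = 624 bp
  5429 − 3032 = 2397 bp
  5756 − 5429 = 327 bp
  6261 − 5756 = 505 bp
  6740 − 6261 = 479 bp
  7032 − 6740 = 292 bp
Sorted largest to smallest: 2397, 1367, 1041, 624, 505, 479, 327, 292 bp.

2397, 1367, 1041, 624, 505, 479, 327, 292 bp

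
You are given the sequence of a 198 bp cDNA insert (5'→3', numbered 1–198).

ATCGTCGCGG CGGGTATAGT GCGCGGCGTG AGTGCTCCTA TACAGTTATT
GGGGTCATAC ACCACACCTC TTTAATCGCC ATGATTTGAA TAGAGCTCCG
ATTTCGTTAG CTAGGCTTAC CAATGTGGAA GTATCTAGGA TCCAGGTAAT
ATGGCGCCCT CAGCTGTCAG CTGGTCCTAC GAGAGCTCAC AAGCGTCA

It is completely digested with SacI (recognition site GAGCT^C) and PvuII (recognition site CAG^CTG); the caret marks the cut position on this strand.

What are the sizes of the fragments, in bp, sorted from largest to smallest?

97, 66, 17, 11, 7 bp

SacI sites (GAGCTC) start at positions 93, 183.
SacI cuts after base 5 of each site (before the last base), so after positions 97, 187.
PvuII sites (CAGCTG) start at positions 161, 168.
PvuII cuts after base 3 of each site, so after positions 163, 170.
Combined cut positions: 97, 163, 170, 187.
Linear molecule, 4 cuts → 5 fragments:
  1–97 → 97 bp
  98–163 → 66 bp
  164–170 → 7 bp
  171–187 → 17 bp
  188–198 → 11 bp
Sorted largest to smallest: 97, 66, 17, 11, 7 bp.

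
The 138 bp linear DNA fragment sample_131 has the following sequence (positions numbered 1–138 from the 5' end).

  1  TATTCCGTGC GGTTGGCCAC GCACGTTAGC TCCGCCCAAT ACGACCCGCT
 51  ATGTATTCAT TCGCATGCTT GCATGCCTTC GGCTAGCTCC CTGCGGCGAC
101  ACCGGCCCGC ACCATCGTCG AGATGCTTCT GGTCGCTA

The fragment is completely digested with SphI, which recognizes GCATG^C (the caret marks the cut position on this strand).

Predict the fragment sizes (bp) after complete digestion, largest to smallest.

SphI sites (GCATGC) start at positions 63, 71.
SphI cuts after base 5 of each site (before the last base), so after positions 67, 75.
Linear molecule, 2 cuts → 3 fragments:
  1–67 → 67 bp
  68–75 → 8 bp
  76–138 → 63 bp
Sorted largest to smallest: 67, 63, 8 bp.

67, 63, 8 bp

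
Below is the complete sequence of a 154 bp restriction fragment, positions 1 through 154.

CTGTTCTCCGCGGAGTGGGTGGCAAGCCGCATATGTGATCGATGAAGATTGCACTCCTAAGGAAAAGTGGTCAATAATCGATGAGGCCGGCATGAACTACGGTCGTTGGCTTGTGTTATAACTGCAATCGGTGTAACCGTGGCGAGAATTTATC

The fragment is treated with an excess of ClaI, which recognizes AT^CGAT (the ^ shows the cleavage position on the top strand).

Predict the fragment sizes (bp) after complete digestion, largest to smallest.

ClaI sites (ATCGAT) start at positions 38, 77.
ClaI cuts after base 2 of each site, so after positions 39, 78.
Linear molecule, 2 cuts → 3 fragments:
  1–39 → 39 bp
  40–78 → 39 bp
  79–154 → 76 bp
Sorted largest to smallest: 76, 39, 39 bp.

76, 39, 39 bp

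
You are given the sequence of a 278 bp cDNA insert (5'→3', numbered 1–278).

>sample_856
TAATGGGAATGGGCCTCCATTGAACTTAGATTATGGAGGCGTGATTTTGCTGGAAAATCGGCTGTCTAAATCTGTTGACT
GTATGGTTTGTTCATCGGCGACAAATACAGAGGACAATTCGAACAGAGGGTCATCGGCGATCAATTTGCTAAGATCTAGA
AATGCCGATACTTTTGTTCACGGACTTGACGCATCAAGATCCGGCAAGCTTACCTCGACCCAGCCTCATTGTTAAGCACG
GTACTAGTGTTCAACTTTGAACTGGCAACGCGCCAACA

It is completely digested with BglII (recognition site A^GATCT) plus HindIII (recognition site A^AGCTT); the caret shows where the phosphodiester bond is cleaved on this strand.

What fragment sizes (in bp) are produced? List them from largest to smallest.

The BglII site (AGATCT) starts at position 152.
BglII cuts after the first base of each site, so after position 152.
The HindIII site (AAGCTT) starts at position 206.
HindIII cuts after the first base of each site, so after position 206.
Combined cut positions: 152, 206.
Linear molecule, 2 cuts → 3 fragments:
  1–152 → 152 bp
  153–206 → 54 bp
  207–278 → 72 bp
Sorted largest to smallest: 152, 72, 54 bp.

152, 72, 54 bp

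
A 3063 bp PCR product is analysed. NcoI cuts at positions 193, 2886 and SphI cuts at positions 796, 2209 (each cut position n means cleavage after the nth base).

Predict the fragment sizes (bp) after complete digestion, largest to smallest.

Combined cut positions (sorted): 193, 796, 2209, 2886.
Linear molecule, 4 cuts → 5 fragments:
  193 − 0 = 193 bp
  796 − 193 = 603 bp
  2209 − 796 = 1413 bp
  2886 − 2209 = 677 bp
  3063 − 2886 = 177 bp
Sorted largest to smallest: 1413, 677, 603, 193, 177 bp.

1413, 677, 603, 193, 177 bp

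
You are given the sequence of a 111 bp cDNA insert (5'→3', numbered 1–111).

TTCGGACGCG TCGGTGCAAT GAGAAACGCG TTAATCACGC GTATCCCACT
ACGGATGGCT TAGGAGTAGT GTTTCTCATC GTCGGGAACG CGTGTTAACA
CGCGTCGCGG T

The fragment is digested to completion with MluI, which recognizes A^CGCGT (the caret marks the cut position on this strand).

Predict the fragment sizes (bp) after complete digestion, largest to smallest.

MluI sites (ACGCGT) start at positions 6, 26, 37, 88, 100.
MluI cuts after the first base of each site, so after positions 6, 26, 37, 88, 100.
Linear molecule, 5 cuts → 6 fragments:
  1–6 → 6 bp
  7–26 → 20 bp
  27–37 → 11 bp
  38–88 → 51 bp
  89–100 → 12 bp
  101–111 → 11 bp
Sorted largest to smallest: 51, 20, 12, 11, 11, 6 bp.

51, 20, 12, 11, 11, 6 bp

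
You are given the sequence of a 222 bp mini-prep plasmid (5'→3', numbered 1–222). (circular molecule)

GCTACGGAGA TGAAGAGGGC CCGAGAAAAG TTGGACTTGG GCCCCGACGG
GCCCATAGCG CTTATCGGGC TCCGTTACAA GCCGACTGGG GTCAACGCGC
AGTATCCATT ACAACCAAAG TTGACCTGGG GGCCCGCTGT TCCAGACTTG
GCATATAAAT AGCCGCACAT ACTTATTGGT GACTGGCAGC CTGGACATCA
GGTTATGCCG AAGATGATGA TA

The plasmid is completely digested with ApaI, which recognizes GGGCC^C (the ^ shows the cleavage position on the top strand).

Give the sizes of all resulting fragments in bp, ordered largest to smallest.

ApaI sites (GGGCCC) start at positions 17, 39, 49, 130.
ApaI cuts after base 5 of each site (before the last base), so after positions 21, 43, 53, 134.
Circular molecule, 4 cuts → 4 fragments:
  22–43 → 22 bp
  44–53 → 10 bp
  54–134 → 81 bp
  135–222 then 1–21 → 88 + 21 = 109 bp
Sorted largest to smallest: 109, 81, 22, 10 bp.

109, 81, 22, 10 bp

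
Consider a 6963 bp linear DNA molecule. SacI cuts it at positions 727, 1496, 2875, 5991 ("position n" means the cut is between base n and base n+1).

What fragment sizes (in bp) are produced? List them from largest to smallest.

3116, 1379, 972, 769, 727 bp

Linear molecule, 4 cuts → 5 fragments:
  727 − 0 = 727 bp
  1496 − 727 = 769 bp
  2875 − 1496 = 1379 bp
  5991 − 2875 = 3116 bp
  6963 − 5991 = 972 bp
Sorted largest to smallest: 3116, 1379, 972, 769, 727 bp.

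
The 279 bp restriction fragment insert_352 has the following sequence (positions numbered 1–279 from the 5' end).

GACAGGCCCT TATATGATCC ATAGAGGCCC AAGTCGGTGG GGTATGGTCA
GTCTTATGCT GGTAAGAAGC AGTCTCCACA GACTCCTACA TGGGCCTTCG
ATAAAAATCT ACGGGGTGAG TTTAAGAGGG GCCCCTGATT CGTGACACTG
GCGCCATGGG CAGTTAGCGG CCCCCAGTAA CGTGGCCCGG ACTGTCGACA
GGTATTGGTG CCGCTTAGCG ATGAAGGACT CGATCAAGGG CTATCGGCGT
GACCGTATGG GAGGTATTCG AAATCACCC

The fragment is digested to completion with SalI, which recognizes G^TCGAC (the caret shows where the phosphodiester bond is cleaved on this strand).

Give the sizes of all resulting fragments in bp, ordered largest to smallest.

194, 85 bp

The SalI site (GTCGAC) starts at position 194.
SalI cuts after the first base of each site, so after position 194.
Linear molecule, 1 cut → 2 fragments:
  1–194 → 194 bp
  195–279 → 85 bp
Sorted largest to smallest: 194, 85 bp.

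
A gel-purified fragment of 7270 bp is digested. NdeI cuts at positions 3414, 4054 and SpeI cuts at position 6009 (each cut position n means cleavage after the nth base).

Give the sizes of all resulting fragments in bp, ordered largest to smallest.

Combined cut positions (sorted): 3414, 4054, 6009.
Linear molecule, 3 cuts → 4 fragments:
  3414 − 0 = 3414 bp
  4054 − 3414 = 640 bp
  6009 − 4054 = 1955 bp
  7270 − 6009 = 1261 bp
Sorted largest to smallest: 3414, 1955, 1261, 640 bp.

3414, 1955, 1261, 640 bp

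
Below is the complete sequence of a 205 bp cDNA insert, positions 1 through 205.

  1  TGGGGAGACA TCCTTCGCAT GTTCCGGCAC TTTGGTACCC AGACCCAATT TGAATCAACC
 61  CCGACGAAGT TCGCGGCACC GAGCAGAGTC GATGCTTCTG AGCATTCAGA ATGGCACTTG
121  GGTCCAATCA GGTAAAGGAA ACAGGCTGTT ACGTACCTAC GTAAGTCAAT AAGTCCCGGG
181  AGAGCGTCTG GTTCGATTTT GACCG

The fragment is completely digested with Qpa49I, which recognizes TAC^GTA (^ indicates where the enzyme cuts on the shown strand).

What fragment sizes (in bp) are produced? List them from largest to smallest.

Qpa49I sites (TACGTA) start at positions 150, 158.
Qpa49I cuts after base 3 of each site, so after positions 152, 160.
Linear molecule, 2 cuts → 3 fragments:
  1–152 → 152 bp
  153–160 → 8 bp
  161–205 → 45 bp
Sorted largest to smallest: 152, 45, 8 bp.

152, 45, 8 bp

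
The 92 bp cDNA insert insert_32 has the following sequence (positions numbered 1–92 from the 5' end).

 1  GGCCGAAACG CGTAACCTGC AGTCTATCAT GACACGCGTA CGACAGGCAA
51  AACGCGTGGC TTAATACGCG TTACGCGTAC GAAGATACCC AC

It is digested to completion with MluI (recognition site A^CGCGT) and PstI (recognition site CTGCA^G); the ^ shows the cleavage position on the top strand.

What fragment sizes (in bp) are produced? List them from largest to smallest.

MluI sites (ACGCGT) start at positions 8, 34, 52, 66, 73.
MluI cuts after the first base of each site, so after positions 8, 34, 52, 66, 73.
The PstI site (CTGCAG) starts at position 17.
PstI cuts after base 5 of each site (before the last base), so after position 21.
Combined cut positions: 8, 21, 34, 52, 66, 73.
Linear molecule, 6 cuts → 7 fragments:
  1–8 → 8 bp
  9–21 → 13 bp
  22–34 → 13 bp
  35–52 → 18 bp
  53–66 → 14 bp
  67–73 → 7 bp
  74–92 → 19 bp
Sorted largest to smallest: 19, 18, 14, 13, 13, 8, 7 bp.

19, 18, 14, 13, 13, 8, 7 bp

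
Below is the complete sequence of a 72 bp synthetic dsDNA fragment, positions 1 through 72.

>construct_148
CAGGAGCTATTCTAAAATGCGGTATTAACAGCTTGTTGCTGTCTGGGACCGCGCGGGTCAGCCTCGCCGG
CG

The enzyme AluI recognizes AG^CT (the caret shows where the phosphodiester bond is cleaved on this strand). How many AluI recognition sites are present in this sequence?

2

AGCT occurs starting at positions 5, 30.
AluI cuts at 2 sites.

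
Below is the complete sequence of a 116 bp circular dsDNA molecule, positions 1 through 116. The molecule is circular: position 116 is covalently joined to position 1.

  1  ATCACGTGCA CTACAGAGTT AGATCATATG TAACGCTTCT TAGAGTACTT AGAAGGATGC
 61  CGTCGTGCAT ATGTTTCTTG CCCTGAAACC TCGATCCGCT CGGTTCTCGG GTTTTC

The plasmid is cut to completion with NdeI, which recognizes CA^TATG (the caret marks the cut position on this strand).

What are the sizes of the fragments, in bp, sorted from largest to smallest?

NdeI sites (CATATG) start at positions 25, 68.
NdeI cuts after base 2 of each site, so after positions 26, 69.
Circular molecule, 2 cuts → 2 fragments:
  27–69 → 43 bp
  70–116 then 1–26 → 47 + 26 = 73 bp
Sorted largest to smallest: 73, 43 bp.

73, 43 bp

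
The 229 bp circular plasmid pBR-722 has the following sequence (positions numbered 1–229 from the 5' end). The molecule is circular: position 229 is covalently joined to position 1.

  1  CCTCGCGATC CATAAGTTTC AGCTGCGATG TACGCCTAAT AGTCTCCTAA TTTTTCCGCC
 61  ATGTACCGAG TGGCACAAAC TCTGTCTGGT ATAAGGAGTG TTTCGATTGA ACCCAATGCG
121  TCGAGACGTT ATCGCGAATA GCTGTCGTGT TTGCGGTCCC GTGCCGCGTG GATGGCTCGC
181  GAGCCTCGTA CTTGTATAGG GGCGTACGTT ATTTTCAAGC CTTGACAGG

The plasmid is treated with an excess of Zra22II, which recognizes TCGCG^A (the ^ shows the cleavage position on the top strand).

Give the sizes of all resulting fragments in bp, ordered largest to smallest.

129, 55, 45 bp

Zra22II sites (TCGCGA) start at positions 3, 132, 177.
Zra22II cuts after base 5 of each site (before the last base), so after positions 7, 136, 181.
Circular molecule, 3 cuts → 3 fragments:
  8–136 → 129 bp
  137–181 → 45 bp
  182–229 then 1–7 → 48 + 7 = 55 bp
Sorted largest to smallest: 129, 55, 45 bp.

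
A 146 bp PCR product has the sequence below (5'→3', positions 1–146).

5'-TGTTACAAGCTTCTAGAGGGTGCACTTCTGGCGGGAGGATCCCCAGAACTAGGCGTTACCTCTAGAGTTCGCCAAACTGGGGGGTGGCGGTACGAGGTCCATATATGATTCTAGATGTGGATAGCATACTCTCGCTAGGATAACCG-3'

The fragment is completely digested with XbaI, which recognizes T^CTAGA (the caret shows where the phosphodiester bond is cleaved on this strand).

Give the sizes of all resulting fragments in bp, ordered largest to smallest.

XbaI sites (TCTAGA) start at positions 12, 61, 110.
XbaI cuts after the first base of each site, so after positions 12, 61, 110.
Linear molecule, 3 cuts → 4 fragments:
  1–12 → 12 bp
  13–61 → 49 bp
  62–110 → 49 bp
  111–146 → 36 bp
Sorted largest to smallest: 49, 49, 36, 12 bp.

49, 49, 36, 12 bp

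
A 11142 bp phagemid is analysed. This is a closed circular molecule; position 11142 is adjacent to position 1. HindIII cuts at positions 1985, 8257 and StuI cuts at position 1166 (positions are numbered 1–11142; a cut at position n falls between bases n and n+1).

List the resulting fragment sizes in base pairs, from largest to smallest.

6272, 4051, 819 bp

Combined cut positions (sorted): 1166, 1985, 8257.
Circular molecule, 3 cuts → 3 fragments:
  1985 − 1166 = 819 bp
  8257 − 1985 = 6272 bp
  wrap: 11142 − 8257 + 1166 = 4051 bp
Sorted largest to smallest: 6272, 4051, 819 bp.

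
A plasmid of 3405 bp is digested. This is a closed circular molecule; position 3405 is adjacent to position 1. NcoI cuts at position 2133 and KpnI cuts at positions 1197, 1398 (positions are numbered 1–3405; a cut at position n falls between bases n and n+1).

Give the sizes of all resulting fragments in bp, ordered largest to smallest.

Combined cut positions (sorted): 1197, 1398, 2133.
Circular molecule, 3 cuts → 3 fragments:
  1398 − 1197 = 201 bp
  2133 − 1398 = 735 bp
  wrap: 3405 − 2133 + 1197 = 2469 bp
Sorted largest to smallest: 2469, 735, 201 bp.

2469, 735, 201 bp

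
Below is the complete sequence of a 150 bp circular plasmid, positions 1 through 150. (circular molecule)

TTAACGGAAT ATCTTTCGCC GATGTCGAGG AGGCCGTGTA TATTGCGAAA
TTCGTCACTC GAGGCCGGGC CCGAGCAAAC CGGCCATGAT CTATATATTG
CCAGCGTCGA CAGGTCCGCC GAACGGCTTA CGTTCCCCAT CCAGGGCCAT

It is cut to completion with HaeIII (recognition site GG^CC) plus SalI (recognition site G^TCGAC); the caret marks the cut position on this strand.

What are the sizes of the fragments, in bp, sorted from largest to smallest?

40, 37, 31, 23, 14, 5 bp

HaeIII sites (GGCC) start at positions 32, 63, 68, 82, 145.
HaeIII cuts after base 2 of each site, so after positions 33, 64, 69, 83, 146.
The SalI site (GTCGAC) starts at position 106.
SalI cuts after the first base of each site, so after position 106.
Combined cut positions: 33, 64, 69, 83, 106, 146.
Circular molecule, 6 cuts → 6 fragments:
  34–64 → 31 bp
  65–69 → 5 bp
  70–83 → 14 bp
  84–106 → 23 bp
  107–146 → 40 bp
  147–150 then 1–33 → 4 + 33 = 37 bp
Sorted largest to smallest: 40, 37, 31, 23, 14, 5 bp.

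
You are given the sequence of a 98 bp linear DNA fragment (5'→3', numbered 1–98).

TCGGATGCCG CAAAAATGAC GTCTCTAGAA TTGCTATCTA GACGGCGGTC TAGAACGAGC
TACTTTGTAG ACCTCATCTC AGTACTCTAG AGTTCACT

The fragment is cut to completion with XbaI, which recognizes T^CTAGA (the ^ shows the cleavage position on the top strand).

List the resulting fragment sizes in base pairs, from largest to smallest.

XbaI sites (TCTAGA) start at positions 24, 37, 49, 86.
XbaI cuts after the first base of each site, so after positions 24, 37, 49, 86.
Linear molecule, 4 cuts → 5 fragments:
  1–24 → 24 bp
  25–37 → 13 bp
  38–49 → 12 bp
  50–86 → 37 bp
  87–98 → 12 bp
Sorted largest to smallest: 37, 24, 13, 12, 12 bp.

37, 24, 13, 12, 12 bp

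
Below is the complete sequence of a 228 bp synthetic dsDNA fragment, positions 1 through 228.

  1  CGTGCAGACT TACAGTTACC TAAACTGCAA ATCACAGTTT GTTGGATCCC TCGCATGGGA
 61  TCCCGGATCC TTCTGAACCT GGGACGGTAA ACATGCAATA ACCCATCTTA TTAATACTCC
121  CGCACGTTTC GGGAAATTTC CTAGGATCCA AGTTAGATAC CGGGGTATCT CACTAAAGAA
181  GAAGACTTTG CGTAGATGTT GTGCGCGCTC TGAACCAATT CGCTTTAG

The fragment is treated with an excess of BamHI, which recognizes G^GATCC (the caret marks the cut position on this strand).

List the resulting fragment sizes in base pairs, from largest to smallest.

BamHI sites (GGATCC) start at positions 44, 58, 65, 144.
BamHI cuts after the first base of each site, so after positions 44, 58, 65, 144.
Linear molecule, 4 cuts → 5 fragments:
  1–44 → 44 bp
  45–58 → 14 bp
  59–65 → 7 bp
  66–144 → 79 bp
  145–228 → 84 bp
Sorted largest to smallest: 84, 79, 44, 14, 7 bp.

84, 79, 44, 14, 7 bp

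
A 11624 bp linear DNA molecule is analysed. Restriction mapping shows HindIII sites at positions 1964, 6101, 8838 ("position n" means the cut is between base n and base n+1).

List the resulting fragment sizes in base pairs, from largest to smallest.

Linear molecule, 3 cuts → 4 fragments:
  1964 − 0 = 1964 bp
  6101 − 1964 = 4137 bp
  8838 − 6101 = 2737 bp
  11624 − 8838 = 2786 bp
Sorted largest to smallest: 4137, 2786, 2737, 1964 bp.

4137, 2786, 2737, 1964 bp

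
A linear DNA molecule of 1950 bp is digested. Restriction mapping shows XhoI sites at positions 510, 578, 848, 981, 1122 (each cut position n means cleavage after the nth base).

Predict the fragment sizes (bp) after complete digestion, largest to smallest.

Linear molecule, 5 cuts → 6 fragments:
  510 − 0 = 510 bp
  578 − 510 = 68 bp
  848 − 578 = 270 bp
  981 − 848 = 133 bp
  1122 − 981 = 141 bp
  1950 − 1122 = 828 bp
Sorted largest to smallest: 828, 510, 270, 141, 133, 68 bp.

828, 510, 270, 141, 133, 68 bp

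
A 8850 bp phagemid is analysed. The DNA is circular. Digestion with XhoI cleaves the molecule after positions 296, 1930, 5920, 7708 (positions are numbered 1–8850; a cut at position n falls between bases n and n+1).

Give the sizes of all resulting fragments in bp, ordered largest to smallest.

Circular molecule, 4 cuts → 4 fragments:
  1930 − 296 = 1634 bp
  5920 − 1930 = 3990 bp
  7708 − 5920 = 1788 bp
  wrap: 8850 − 7708 + 296 = 1438 bp
Sorted largest to smallest: 3990, 1788, 1634, 1438 bp.

3990, 1788, 1634, 1438 bp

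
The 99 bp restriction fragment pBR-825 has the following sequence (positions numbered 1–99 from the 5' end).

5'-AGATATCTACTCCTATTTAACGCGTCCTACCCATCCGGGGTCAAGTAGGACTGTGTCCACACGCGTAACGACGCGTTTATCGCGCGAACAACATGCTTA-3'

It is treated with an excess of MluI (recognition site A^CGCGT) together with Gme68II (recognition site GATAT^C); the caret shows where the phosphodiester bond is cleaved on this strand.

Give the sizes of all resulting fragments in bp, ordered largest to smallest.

41, 28, 14, 10, 6 bp

MluI sites (ACGCGT) start at positions 20, 61, 71.
MluI cuts after the first base of each site, so after positions 20, 61, 71.
The Gme68II site (GATATC) starts at position 2.
Gme68II cuts after base 5 of each site (before the last base), so after position 6.
Combined cut positions: 6, 20, 61, 71.
Linear molecule, 4 cuts → 5 fragments:
  1–6 → 6 bp
  7–20 → 14 bp
  21–61 → 41 bp
  62–71 → 10 bp
  72–99 → 28 bp
Sorted largest to smallest: 41, 28, 14, 10, 6 bp.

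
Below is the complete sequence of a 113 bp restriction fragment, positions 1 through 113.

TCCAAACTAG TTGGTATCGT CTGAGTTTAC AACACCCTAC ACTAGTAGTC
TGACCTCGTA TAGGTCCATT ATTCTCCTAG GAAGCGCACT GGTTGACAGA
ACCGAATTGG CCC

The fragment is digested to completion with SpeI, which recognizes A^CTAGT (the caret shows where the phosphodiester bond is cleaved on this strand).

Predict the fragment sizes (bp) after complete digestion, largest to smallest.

72, 35, 6 bp

SpeI sites (ACTAGT) start at positions 6, 41.
SpeI cuts after the first base of each site, so after positions 6, 41.
Linear molecule, 2 cuts → 3 fragments:
  1–6 → 6 bp
  7–41 → 35 bp
  42–113 → 72 bp
Sorted largest to smallest: 72, 35, 6 bp.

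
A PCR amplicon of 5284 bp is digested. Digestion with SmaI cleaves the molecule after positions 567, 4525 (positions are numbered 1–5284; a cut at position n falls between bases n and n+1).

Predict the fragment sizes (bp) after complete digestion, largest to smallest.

Linear molecule, 2 cuts → 3 fragments:
  567 − 0 = 567 bp
  4525 − 567 = 3958 bp
  5284 − 4525 = 759 bp
Sorted largest to smallest: 3958, 759, 567 bp.

3958, 759, 567 bp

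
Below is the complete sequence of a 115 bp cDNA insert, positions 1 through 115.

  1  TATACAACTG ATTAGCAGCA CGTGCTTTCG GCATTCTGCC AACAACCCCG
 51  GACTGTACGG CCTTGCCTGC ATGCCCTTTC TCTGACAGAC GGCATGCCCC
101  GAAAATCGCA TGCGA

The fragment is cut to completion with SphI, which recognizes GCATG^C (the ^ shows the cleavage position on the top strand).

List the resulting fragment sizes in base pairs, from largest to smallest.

73, 23, 16, 3 bp

SphI sites (GCATGC) start at positions 69, 92, 108.
SphI cuts after base 5 of each site (before the last base), so after positions 73, 96, 112.
Linear molecule, 3 cuts → 4 fragments:
  1–73 → 73 bp
  74–96 → 23 bp
  97–112 → 16 bp
  113–115 → 3 bp
Sorted largest to smallest: 73, 23, 16, 3 bp.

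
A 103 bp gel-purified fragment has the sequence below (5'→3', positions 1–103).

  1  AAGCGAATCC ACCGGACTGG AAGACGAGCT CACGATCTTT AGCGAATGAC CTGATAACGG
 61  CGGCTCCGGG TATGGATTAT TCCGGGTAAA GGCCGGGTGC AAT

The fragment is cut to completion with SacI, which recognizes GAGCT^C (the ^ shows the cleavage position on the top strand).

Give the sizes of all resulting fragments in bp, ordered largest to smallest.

The SacI site (GAGCTC) starts at position 26.
SacI cuts after base 5 of each site (before the last base), so after position 30.
Linear molecule, 1 cut → 2 fragments:
  1–30 → 30 bp
  31–103 → 73 bp
Sorted largest to smallest: 73, 30 bp.

73, 30 bp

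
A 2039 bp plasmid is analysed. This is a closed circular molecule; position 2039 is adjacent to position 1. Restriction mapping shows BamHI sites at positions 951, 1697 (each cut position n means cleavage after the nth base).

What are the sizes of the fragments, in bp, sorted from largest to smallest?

Circular molecule, 2 cuts → 2 fragments:
  1697 − 951 = 746 bp
  wrap: 2039 − 1697 + 951 = 1293 bp
Sorted largest to smallest: 1293, 746 bp.

1293, 746 bp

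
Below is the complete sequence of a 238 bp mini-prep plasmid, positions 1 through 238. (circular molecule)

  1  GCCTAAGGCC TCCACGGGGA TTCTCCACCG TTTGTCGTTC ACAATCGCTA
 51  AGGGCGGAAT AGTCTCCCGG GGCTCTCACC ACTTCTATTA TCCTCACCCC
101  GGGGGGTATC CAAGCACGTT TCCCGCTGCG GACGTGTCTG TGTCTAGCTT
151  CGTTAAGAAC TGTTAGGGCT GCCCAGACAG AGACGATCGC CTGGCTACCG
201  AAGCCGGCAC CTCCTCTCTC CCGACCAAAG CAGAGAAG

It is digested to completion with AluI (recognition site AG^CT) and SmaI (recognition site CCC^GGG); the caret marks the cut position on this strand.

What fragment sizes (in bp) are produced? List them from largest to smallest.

The AluI site (AGCT) starts at position 146.
AluI cuts after base 2 of each site, so after position 147.
SmaI sites (CCCGGG) start at positions 66, 98.
SmaI cuts after base 3 of each site, so after positions 68, 100.
Combined cut positions: 68, 100, 147.
Circular molecule, 3 cuts → 3 fragments:
  69–100 → 32 bp
  101–147 → 47 bp
  148–238 then 1–68 → 91 + 68 = 159 bp
Sorted largest to smallest: 159, 47, 32 bp.

159, 47, 32 bp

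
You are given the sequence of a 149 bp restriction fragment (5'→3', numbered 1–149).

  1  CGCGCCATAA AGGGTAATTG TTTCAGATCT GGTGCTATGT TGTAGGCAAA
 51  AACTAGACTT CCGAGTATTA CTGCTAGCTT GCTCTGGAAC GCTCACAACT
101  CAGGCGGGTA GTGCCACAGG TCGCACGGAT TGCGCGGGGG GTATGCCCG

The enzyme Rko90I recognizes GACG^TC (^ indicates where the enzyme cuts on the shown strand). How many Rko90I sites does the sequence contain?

0

No occurrence of GACGTC is present in the sequence.
Rko90I does not cut: 0 sites.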